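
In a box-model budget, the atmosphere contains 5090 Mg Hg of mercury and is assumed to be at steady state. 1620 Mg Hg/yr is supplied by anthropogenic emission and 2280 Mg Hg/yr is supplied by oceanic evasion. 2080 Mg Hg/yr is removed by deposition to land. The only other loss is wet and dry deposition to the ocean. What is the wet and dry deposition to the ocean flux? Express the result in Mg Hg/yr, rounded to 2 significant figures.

At steady state ΣF_in = ΣF_out.
ΣF_in = 1620 + 2280 = 3900.0 Mg Hg/yr.
Wet and dry deposition to the ocean flux = ΣF_in − (2080) = 3900.0 − 2080 = 1820 Mg Hg/yr.

1800 Mg Hg/yr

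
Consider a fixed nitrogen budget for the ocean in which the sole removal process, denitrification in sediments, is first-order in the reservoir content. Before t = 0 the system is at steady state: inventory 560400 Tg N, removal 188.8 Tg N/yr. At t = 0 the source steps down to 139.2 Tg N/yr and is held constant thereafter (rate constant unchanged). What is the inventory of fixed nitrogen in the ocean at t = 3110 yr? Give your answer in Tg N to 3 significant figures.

τ = M₀/F₀ = 560400/188.8 = 2968 yr; rate constant k = 1/τ.
New steady state M_∞ = F₁/k = F₁·τ = 139.2 × 2968 = 413180 Tg N.
M(t) = M_∞ + (M₀ − M_∞)·e^(−t/τ); t/τ = 3110/2968 = 1.048, so e^(−t/τ) = 0.3507.
M(t) = 413180 + 147200 × 0.3507 = 464810 Tg N.

465000 Tg N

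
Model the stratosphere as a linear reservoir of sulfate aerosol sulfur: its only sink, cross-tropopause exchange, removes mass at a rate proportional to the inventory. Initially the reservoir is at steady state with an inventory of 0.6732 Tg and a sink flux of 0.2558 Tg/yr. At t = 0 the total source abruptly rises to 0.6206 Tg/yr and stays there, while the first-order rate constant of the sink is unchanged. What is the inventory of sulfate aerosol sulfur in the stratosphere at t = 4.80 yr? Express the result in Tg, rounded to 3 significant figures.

1.48 Tg

The sink rate constant is k = F₀/M₀ = 0.2558/0.6732 = 0.3800 yr⁻¹.
Solving dM/dt = F₁ − kM with M(0) = M₀ gives M(t) = F₁/k + (M₀ − F₁/k)·e^(−kt).
F₁/k = 0.6206/0.3800 = 1.6333 Tg; kt = 0.3800 × 4.80 = 1.824, e^(−kt) = 0.1614.
M(4.80) = 1.6333 + (0.6732 − 1.6333) × 0.1614 = 1.6333 − 0.1550 = 1.4783 Tg.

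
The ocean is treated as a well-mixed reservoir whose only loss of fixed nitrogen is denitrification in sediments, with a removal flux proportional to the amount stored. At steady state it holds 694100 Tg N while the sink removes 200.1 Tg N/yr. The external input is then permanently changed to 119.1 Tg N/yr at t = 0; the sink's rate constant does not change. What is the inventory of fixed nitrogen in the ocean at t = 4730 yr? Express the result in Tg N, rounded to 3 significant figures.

Residence time τ = M₀/F₀ = 3469 yr. The eventual steady state is M_∞ = M₀·(F₁/F₀) = 694100 × 119.1/200.1 = 413130 Tg N.
The anomaly ΔM(t) = M(t) − M_∞ decays as ΔM₀·e^(−t/τ) with ΔM₀ = 694100 − 413130 = 281000 Tg N.
At t = 4730 yr, e^(−t/τ) = e^(−1.364) = 0.2557, so ΔM = 71860 Tg N and M = 413130 + 71860 = 484990 Tg N.

485000 Tg N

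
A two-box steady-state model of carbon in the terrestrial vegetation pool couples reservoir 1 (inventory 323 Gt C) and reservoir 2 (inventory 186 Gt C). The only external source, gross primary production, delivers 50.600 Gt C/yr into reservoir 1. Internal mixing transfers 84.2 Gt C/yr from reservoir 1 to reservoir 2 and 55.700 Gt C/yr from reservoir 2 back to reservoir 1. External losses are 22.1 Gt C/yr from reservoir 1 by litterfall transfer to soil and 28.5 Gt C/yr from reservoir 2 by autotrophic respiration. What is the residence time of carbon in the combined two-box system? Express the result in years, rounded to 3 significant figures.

10.1 yr

Treat the two boxes together as one reservoir: the mixing fluxes between them are internal recycling, so τ = ΣM / Σ(external losses).
M_total = 323 + 186 = 509.00 Gt C.
ΣF_external_out = 22.1 + 28.5 = 50.600 Gt C/yr.
τ = M_total / ΣF_ext = 509.00 / 50.600 = 10.06 yr.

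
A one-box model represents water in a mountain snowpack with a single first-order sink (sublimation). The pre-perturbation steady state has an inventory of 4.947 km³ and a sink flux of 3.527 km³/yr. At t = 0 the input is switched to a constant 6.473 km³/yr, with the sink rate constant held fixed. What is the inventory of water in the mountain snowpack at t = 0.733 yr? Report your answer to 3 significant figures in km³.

τ = M₀/F₀ = 4.947/3.527 = 1.403 yr; rate constant k = 1/τ.
New steady state M_∞ = F₁/k = F₁·τ = 6.473 × 1.403 = 9.0791 km³.
M(t) = M_∞ + (M₀ − M_∞)·e^(−t/τ); t/τ = 0.733/1.403 = 0.5226, so e^(−t/τ) = 0.5930.
M(t) = 9.0791 − 4.132 × 0.5930 = 6.6288 km³.

6.63 km³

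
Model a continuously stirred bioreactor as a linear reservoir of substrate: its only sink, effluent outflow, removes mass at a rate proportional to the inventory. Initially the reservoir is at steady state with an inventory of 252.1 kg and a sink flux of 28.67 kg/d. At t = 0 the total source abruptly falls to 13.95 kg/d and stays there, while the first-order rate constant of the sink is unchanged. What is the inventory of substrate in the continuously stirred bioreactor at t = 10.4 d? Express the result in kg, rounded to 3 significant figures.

162 kg

τ = M₀/F₀ = 252.1/28.67 = 8.793 d; rate constant k = 1/τ.
New steady state M_∞ = F₁/k = F₁·τ = 13.95 × 8.793 = 122.66 kg.
M(t) = M_∞ + (M₀ − M_∞)·e^(−t/τ); t/τ = 10.4/8.793 = 1.183, so e^(−t/τ) = 0.3064.
M(t) = 122.66 + 129.4 × 0.3064 = 162.33 kg.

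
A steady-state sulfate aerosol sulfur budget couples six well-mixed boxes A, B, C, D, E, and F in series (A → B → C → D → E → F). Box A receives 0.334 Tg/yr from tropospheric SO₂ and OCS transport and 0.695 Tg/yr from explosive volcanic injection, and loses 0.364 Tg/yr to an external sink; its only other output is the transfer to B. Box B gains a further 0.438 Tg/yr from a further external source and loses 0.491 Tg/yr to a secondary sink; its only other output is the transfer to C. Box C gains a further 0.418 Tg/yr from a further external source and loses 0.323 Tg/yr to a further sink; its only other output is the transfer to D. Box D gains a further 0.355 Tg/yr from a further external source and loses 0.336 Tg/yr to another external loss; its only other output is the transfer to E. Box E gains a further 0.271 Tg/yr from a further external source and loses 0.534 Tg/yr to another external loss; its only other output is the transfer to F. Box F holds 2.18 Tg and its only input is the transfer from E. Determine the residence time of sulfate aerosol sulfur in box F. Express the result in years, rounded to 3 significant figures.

Box A: F(A→B) = (0.334 + 0.695) − 0.364 = 0.66500 Tg/yr.
Box B: F(B→C) = (0.66500 + 0.438) − 0.491 = 0.61200 Tg/yr.
Box C: F(C→D) = (0.61200 + 0.418) − 0.323 = 0.70700 Tg/yr.
Box D: F(D→E) = (0.70700 + 0.355) − 0.336 = 0.72600 Tg/yr.
Box E: F(E→F) = (0.72600 + 0.271) − 0.534 = 0.46300 Tg/yr.
Box F throughput = its input = 0.46300 Tg/yr; τ = 2.18 / 0.46300 = 4.708 yr.

4.71 yr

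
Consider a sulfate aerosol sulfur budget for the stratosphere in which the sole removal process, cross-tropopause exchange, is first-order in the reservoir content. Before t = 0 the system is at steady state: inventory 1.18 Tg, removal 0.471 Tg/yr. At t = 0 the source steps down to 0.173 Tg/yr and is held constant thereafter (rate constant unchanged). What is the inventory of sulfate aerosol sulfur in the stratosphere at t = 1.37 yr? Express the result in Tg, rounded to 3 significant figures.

The sink rate constant is k = F₀/M₀ = 0.471/1.18 = 0.3992 yr⁻¹.
Solving dM/dt = F₁ − kM with M(0) = M₀ gives M(t) = F₁/k + (M₀ − F₁/k)·e^(−kt).
F₁/k = 0.173/0.3992 = 0.43342 Tg; kt = 0.3992 × 1.37 = 0.5468, e^(−kt) = 0.5788.
M(1.37) = 0.43342 + (1.18 − 0.43342) × 0.5788 = 0.43342 + 0.4321 = 0.86552 Tg.

0.866 Tg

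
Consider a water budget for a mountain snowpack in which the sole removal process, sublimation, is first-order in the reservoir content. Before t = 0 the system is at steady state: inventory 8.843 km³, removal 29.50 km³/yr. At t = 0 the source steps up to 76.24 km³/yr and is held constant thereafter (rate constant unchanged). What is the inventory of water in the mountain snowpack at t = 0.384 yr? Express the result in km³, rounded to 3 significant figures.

The sink rate constant is k = F₀/M₀ = 29.50/8.843 = 3.336 yr⁻¹.
Solving dM/dt = F₁ − kM with M(0) = M₀ gives M(t) = F₁/k + (M₀ − F₁/k)·e^(−kt).
F₁/k = 76.24/3.336 = 22.854 km³; kt = 3.336 × 0.384 = 1.281, e^(−kt) = 0.2778.
M(0.384) = 22.854 + (8.843 − 22.854) × 0.2778 = 22.854 − 3.892 = 18.962 km³.

19.0 km³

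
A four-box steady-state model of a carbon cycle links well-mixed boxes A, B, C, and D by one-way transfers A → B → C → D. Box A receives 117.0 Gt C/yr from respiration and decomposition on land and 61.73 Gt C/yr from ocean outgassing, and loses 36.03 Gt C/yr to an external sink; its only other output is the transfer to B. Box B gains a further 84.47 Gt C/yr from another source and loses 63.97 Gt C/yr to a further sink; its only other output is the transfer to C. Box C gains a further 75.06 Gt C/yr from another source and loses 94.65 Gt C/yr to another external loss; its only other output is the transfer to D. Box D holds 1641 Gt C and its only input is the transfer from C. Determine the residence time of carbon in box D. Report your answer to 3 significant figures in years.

Box A: F(A→B) = (117.0 + 61.73) − 36.03 = 142.70 Gt C/yr.
Box B: F(B→C) = (142.70 + 84.47) − 63.97 = 163.20 Gt C/yr.
Box C: F(C→D) = (163.20 + 75.06) − 94.65 = 143.61 Gt C/yr.
Box D throughput = its input = 143.61 Gt C/yr; τ = 1641 / 143.61 = 11.43 yr.

11.4 yr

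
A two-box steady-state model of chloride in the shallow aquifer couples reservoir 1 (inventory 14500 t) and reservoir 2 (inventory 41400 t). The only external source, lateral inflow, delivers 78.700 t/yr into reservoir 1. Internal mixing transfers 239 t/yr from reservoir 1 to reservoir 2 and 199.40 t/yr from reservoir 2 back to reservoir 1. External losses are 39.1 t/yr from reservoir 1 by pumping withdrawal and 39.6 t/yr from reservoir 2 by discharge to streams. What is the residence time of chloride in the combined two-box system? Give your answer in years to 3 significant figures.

710 yr

Treat the two boxes together as one reservoir: the mixing fluxes between them are internal recycling, so τ = ΣM / Σ(external losses).
M_total = 14500 + 41400 = 55900 t.
ΣF_external_out = 39.1 + 39.6 = 78.700 t/yr.
τ = M_total / ΣF_ext = 55900 / 78.700 = 710.3 yr.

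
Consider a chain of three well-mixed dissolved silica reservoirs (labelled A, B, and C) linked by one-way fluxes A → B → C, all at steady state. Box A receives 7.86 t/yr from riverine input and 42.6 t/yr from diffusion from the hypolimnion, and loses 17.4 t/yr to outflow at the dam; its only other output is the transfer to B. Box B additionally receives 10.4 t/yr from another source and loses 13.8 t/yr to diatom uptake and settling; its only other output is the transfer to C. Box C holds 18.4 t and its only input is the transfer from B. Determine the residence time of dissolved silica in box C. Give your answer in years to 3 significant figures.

0.620 yr

Box A: F(A→B) = (7.86 + 42.6) − 17.4 = 33.060 t/yr.
Box B: F(B→C) = (33.060 + 10.4) − 13.8 = 29.660 t/yr.
Box C throughput = its input = 29.660 t/yr; τ = 18.4 / 29.660 = 0.6204 yr.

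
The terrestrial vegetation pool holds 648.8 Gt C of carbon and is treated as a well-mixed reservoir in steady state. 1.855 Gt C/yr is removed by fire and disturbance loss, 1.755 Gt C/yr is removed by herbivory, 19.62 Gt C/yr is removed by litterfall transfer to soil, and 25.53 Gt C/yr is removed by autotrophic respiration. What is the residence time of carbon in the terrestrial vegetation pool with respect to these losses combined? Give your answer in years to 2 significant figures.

Total removal = 1.855 + 1.755 + 19.62 + 25.53 = 48.760 Gt C/yr.
τ = M / ΣF_out = 648.8 / 48.760 = 13.31 yr.

13 yr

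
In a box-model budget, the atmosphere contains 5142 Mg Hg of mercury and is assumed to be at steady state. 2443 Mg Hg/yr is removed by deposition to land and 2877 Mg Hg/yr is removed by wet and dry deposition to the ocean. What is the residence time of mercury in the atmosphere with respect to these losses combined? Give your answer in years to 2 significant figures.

Total removal = 2443 + 2877 = 5320.0 Mg Hg/yr.
τ = M / ΣF_out = 5142 / 5320.0 = 0.9665 yr.

0.97 yr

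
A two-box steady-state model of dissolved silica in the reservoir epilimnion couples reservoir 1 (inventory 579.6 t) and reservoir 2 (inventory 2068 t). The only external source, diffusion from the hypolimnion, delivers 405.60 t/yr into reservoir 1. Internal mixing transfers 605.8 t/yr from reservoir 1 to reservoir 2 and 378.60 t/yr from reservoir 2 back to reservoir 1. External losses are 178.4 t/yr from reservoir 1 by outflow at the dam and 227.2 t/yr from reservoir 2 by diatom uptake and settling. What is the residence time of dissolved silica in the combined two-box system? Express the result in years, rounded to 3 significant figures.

6.53 yr

For the system as a whole, the A↔B exchange is internal and contributes nothing to the throughput; only the external sinks remove mass.
M_total = 579.6 + 2068 = 2647.6 t.
ΣF_external_out = 178.4 + 227.2 = 405.60 t/yr.
τ = M_total / ΣF_ext = 2647.6 / 405.60 = 6.528 yr.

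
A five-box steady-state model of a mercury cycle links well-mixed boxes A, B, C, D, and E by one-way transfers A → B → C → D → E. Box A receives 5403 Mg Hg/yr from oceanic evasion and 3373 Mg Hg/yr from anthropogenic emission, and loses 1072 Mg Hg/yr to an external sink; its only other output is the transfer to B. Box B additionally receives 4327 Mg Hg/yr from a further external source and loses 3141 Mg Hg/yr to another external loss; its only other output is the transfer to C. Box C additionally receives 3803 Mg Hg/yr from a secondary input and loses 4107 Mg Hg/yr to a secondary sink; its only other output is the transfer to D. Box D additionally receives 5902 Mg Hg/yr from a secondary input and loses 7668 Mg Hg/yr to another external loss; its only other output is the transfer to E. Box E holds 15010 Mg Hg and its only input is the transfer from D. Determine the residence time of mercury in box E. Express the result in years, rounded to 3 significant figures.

2.20 yr

Box A: F(A→B) = (5403 + 3373) − 1072 = 7704.0 Mg Hg/yr.
Box B: F(B→C) = (7704.0 + 4327) − 3141 = 8890.0 Mg Hg/yr.
Box C: F(C→D) = (8890.0 + 3803) − 4107 = 8586.0 Mg Hg/yr.
Box D: F(D→E) = (8586.0 + 5902) − 7668 = 6820.0 Mg Hg/yr.
Box E throughput = its input = 6820.0 Mg Hg/yr; τ = 15010 / 6820.0 = 2.201 yr.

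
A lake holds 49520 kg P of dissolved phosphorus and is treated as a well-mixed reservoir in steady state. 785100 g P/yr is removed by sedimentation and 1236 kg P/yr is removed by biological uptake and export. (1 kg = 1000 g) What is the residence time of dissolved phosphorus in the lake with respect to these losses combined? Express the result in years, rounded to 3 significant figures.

24.5 yr

Convert the sedimentation flux: 785100 g P/yr = 785.1 kg P/yr.
Total removal = 785.1 + 1236 = 2021.1 kg P/yr.
τ = M / ΣF_out = 49520 / 2021.1 = 24.50 yr.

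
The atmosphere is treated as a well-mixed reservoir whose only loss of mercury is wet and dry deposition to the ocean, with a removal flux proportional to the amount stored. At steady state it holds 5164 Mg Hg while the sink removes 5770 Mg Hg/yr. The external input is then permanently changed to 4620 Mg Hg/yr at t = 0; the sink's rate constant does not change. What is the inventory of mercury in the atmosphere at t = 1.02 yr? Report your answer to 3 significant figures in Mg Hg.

τ = M₀/F₀ = 5164/5770 = 0.8950 yr; rate constant k = 1/τ.
New steady state M_∞ = F₁/k = F₁·τ = 4620 × 0.8950 = 4134.8 Mg Hg.
M(t) = M_∞ + (M₀ − M_∞)·e^(−t/τ); t/τ = 1.02/0.8950 = 1.140, so e^(−t/τ) = 0.3199.
M(t) = 4134.8 + 1029 × 0.3199 = 4464.0 Mg Hg.

4460 Mg Hg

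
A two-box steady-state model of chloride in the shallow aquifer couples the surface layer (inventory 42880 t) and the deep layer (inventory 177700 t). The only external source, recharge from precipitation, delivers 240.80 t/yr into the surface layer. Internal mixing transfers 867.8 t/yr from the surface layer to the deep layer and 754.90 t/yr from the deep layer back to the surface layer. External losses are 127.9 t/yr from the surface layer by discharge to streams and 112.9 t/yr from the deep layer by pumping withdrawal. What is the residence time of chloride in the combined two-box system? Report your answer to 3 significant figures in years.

Residence time in the combined system uses the total inventory and the total *external* removal — internal exchanges between the two boxes cancel.
M_total = 42880 + 177700 = 220580 t.
ΣF_external_out = 127.9 + 112.9 = 240.80 t/yr.
τ = M_total / ΣF_ext = 220580 / 240.80 = 916.0 yr.

916 yr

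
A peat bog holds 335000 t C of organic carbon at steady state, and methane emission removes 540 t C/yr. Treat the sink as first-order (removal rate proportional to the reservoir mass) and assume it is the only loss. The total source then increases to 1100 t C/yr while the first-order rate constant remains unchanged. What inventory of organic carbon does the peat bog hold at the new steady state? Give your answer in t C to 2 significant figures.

Rate constant k = F/M = 540 / 335000 = 0.001612 yr⁻¹.
At the new steady state, source = k·M_new ⇒ M_new = 1100 / 0.001612 = 682400 t C.
(Equivalently M_new = M × F_new/F_old = 335000 × 1100/540.)

680000 t C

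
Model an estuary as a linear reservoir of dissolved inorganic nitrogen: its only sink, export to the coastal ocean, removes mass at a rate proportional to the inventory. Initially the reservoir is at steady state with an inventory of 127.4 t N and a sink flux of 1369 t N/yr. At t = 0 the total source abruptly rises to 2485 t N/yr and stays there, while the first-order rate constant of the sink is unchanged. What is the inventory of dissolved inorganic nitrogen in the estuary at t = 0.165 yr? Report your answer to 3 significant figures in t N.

τ = M₀/F₀ = 127.4/1369 = 0.09306 yr; rate constant k = 1/τ.
New steady state M_∞ = F₁/k = F₁·τ = 2485 × 0.09306 = 231.26 t N.
M(t) = M_∞ + (M₀ − M_∞)·e^(−t/τ); t/τ = 0.165/0.09306 = 1.773, so e^(−t/τ) = 0.1698.
M(t) = 231.26 − 103.9 × 0.1698 = 213.62 t N.

214 t N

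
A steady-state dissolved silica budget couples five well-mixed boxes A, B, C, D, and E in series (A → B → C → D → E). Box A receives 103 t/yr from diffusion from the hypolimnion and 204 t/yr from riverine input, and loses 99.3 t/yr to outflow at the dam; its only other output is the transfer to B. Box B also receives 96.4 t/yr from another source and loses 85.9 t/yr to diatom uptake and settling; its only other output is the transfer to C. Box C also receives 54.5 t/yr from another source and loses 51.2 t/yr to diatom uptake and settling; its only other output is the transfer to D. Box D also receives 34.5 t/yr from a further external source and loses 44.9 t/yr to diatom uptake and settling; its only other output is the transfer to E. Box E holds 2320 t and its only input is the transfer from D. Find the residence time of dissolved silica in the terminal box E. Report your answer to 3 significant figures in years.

Box A: F(A→B) = (103 + 204) − 99.3 = 207.70 t/yr.
Box B: F(B→C) = (207.70 + 96.4) − 85.9 = 218.20 t/yr.
Box C: F(C→D) = (218.20 + 54.5) − 51.2 = 221.50 t/yr.
Box D: F(D→E) = (221.50 + 34.5) − 44.9 = 211.10 t/yr.
Box E throughput = its input = 211.10 t/yr; τ = 2320 / 211.10 = 10.99 yr.

11.0 yr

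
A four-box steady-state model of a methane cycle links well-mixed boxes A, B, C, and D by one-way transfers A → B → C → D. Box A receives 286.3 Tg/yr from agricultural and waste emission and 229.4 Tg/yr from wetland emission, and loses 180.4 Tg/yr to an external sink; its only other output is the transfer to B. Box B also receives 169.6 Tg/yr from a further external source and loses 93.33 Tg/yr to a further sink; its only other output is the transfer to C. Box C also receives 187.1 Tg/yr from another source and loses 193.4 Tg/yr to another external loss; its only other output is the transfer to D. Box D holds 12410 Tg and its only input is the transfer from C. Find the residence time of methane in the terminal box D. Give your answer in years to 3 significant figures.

Box A: F(A→B) = (286.3 + 229.4) − 180.4 = 335.30 Tg/yr.
Box B: F(B→C) = (335.30 + 169.6) − 93.33 = 411.57 Tg/yr.
Box C: F(C→D) = (411.57 + 187.1) − 193.4 = 405.27 Tg/yr.
Box D throughput = its input = 405.27 Tg/yr; τ = 12410 / 405.27 = 30.62 yr.

30.6 yr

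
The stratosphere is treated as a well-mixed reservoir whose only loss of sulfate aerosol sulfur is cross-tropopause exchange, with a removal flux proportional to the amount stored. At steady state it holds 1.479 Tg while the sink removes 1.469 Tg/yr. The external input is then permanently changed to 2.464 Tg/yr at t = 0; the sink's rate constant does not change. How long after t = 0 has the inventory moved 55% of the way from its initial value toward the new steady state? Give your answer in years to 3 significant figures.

τ = M₀/F₀ = 1.479/1.469 = 1.007 yr.
The remaining gap fraction is e^(−t/τ); 55% covered ⇒ e^(−t/τ) = 0.450.
t = −τ ln(0.450) = 1.007 × 0.7985 = 0.8039 yr.

0.804 yr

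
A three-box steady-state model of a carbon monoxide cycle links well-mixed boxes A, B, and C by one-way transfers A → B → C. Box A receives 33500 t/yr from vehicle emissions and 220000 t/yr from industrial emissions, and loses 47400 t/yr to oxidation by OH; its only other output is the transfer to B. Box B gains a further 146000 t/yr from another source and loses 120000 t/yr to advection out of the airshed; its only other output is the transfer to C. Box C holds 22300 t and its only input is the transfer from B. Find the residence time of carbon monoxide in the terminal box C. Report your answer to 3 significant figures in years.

Box A: F(A→B) = (33500 + 220000) − 47400 = 206100 t/yr.
Box B: F(B→C) = (206100 + 146000) − 120000 = 232100 t/yr.
Box C throughput = its input = 232100 t/yr; τ = 22300 / 232100 = 0.09608 yr.

0.0961 yr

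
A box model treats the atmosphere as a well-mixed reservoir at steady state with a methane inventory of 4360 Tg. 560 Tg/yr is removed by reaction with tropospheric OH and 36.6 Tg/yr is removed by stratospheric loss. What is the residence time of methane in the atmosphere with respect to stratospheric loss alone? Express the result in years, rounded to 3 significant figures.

119 yr

Residence time with respect to a single sink: τ = M / F_sink.
τ = 4360 / 36.6 = 119.1 yr.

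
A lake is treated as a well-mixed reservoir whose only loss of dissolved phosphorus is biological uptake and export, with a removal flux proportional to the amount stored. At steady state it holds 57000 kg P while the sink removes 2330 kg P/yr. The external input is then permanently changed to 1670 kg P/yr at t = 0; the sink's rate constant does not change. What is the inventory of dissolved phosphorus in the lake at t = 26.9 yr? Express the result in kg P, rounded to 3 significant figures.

τ = M₀/F₀ = 57000/2330 = 24.46 yr; rate constant k = 1/τ.
New steady state M_∞ = F₁/k = F₁·τ = 1670 × 24.46 = 40854 kg P.
M(t) = M_∞ + (M₀ − M_∞)·e^(−t/τ); t/τ = 26.9/24.46 = 1.100, so e^(−t/τ) = 0.3330.
M(t) = 40854 + 16150 × 0.3330 = 46231 kg P.

46200 kg P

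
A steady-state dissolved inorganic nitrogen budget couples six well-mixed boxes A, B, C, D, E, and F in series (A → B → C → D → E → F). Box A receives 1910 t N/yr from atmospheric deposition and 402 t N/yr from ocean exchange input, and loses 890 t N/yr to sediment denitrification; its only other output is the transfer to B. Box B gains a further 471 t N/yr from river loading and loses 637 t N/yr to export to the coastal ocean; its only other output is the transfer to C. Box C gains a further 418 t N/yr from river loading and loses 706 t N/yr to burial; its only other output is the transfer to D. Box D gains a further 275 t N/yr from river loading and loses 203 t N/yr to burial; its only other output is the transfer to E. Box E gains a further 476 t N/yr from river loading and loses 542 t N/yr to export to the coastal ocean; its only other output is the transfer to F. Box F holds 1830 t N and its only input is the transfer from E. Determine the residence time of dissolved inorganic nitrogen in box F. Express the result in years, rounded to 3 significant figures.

1.88 yr

Box A: F(A→B) = (1910 + 402) − 890 = 1422.0 t N/yr.
Box B: F(B→C) = (1422.0 + 471) − 637 = 1256.0 t N/yr.
Box C: F(C→D) = (1256.0 + 418) − 706 = 968.00 t N/yr.
Box D: F(D→E) = (968.00 + 275) − 203 = 1040.0 t N/yr.
Box E: F(E→F) = (1040.0 + 476) − 542 = 974.00 t N/yr.
Box F throughput = its input = 974.00 t N/yr; τ = 1830 / 974.00 = 1.879 yr.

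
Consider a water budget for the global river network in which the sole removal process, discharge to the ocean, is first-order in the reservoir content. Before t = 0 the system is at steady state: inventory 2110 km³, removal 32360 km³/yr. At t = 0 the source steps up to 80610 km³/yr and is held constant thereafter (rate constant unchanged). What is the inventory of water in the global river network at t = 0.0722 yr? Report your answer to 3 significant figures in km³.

Residence time τ = M₀/F₀ = 0.06520 yr. The eventual steady state is M_∞ = M₀·(F₁/F₀) = 2110 × 80610/32360 = 5256.1 km³.
The anomaly ΔM(t) = M(t) − M_∞ decays as ΔM₀·e^(−t/τ) with ΔM₀ = 2110 − 5256.1 = −3146 km³.
At t = 0.0722 yr, e^(−t/τ) = e^(−1.107) = 0.3305, so ΔM = −1040 km³ and M = 5256.1 − 1040 = 4216.5 km³.

4220 km³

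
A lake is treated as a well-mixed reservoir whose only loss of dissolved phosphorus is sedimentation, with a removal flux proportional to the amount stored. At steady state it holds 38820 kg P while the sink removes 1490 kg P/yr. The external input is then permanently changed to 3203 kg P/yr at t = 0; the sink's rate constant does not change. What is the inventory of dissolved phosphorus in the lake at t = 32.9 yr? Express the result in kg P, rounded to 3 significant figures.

τ = M₀/F₀ = 38820/1490 = 26.05 yr; rate constant k = 1/τ.
New steady state M_∞ = F₁/k = F₁·τ = 3203 × 26.05 = 83450 kg P.
M(t) = M_∞ + (M₀ − M_∞)·e^(−t/τ); t/τ = 32.9/26.05 = 1.263, so e^(−t/τ) = 0.2829.
M(t) = 83450 − 44630 × 0.2829 = 70826 kg P.

70800 kg P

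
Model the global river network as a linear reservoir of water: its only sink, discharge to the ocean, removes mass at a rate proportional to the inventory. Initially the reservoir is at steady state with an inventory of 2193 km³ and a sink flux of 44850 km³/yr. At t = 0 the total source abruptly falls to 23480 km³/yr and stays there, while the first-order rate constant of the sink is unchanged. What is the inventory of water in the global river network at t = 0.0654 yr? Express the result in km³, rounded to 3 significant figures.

1420 km³

Residence time τ = M₀/F₀ = 0.04890 yr. The eventual steady state is M_∞ = M₀·(F₁/F₀) = 2193 × 23480/44850 = 1148.1 km³.
The anomaly ΔM(t) = M(t) − M_∞ decays as ΔM₀·e^(−t/τ) with ΔM₀ = 2193 − 1148.1 = 1045 km³.
At t = 0.0654 yr, e^(−t/τ) = e^(−1.338) = 0.2625, so ΔM = 274.3 km³ and M = 1148.1 + 274.3 = 1422.4 km³.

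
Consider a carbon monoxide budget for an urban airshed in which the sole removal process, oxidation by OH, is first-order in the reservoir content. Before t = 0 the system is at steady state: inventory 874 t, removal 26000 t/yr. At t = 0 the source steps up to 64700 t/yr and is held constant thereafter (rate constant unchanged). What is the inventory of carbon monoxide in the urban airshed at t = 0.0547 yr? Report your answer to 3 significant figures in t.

1920 t

Residence time τ = M₀/F₀ = 0.03362 yr. The eventual steady state is M_∞ = M₀·(F₁/F₀) = 874 × 64700/26000 = 2174.9 t.
The anomaly ΔM(t) = M(t) − M_∞ decays as ΔM₀·e^(−t/τ) with ΔM₀ = 874 − 2174.9 = −1301 t.
At t = 0.0547 yr, e^(−t/τ) = e^(−1.627) = 0.1965, so ΔM = −255.6 t and M = 2174.9 − 255.6 = 1919.3 t.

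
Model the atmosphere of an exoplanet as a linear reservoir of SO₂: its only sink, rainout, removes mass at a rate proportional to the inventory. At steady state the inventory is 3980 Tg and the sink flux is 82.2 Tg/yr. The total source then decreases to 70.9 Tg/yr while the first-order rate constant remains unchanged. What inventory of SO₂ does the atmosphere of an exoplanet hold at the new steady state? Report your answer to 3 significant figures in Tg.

3430 Tg

Rate constant k = F/M = 82.2 / 3980 = 0.02065 yr⁻¹.
At the new steady state, source = k·M_new ⇒ M_new = 70.9 / 0.02065 = 3433 Tg.
(Equivalently M_new = M × F_new/F_old = 3980 × 70.9/82.2.)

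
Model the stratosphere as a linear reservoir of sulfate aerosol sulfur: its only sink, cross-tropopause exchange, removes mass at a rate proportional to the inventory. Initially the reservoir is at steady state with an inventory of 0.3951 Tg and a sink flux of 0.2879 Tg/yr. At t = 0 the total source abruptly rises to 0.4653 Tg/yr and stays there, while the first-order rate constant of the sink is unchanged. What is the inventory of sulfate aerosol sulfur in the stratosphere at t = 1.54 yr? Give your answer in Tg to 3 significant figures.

τ = M₀/F₀ = 0.3951/0.2879 = 1.372 yr; rate constant k = 1/τ.
New steady state M_∞ = F₁/k = F₁·τ = 0.4653 × 1.372 = 0.63856 Tg.
M(t) = M_∞ + (M₀ − M_∞)·e^(−t/τ); t/τ = 1.54/1.372 = 1.122, so e^(−t/τ) = 0.3256.
M(t) = 0.63856 − 0.2435 × 0.3256 = 0.55929 Tg.

0.559 Tg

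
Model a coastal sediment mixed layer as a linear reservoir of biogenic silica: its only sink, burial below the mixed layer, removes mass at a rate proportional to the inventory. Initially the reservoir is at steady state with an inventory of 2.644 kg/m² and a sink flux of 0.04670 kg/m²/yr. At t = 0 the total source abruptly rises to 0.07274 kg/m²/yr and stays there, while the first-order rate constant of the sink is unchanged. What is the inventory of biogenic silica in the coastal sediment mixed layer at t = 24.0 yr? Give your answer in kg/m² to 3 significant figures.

Residence time τ = M₀/F₀ = 56.62 yr. The eventual steady state is M_∞ = M₀·(F₁/F₀) = 2.644 × 0.07274/0.04670 = 4.1183 kg/m².
The anomaly ΔM(t) = M(t) − M_∞ decays as ΔM₀·e^(−t/τ) with ΔM₀ = 2.644 − 4.1183 = −1.474 kg/m².
At t = 24.0 yr, e^(−t/τ) = e^(−0.4239) = 0.6545, so ΔM = −0.9649 kg/m² and M = 4.1183 − 0.9649 = 3.1534 kg/m².

3.15 kg/m²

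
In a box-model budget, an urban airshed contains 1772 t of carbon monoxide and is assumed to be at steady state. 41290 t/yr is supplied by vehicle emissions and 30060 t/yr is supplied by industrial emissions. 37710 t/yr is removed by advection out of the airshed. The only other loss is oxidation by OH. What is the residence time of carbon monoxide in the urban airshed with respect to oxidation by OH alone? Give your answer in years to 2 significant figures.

0.053 yr

At steady state ΣF_in = ΣF_out.
ΣF_in = 41290 + 30060 = 71350 t/yr.
Oxidation by OH flux = ΣF_in − (37710) = 71350 − 37710 = 33640 t/yr.
τ = M / F = 1772 / 33640 = 0.05268 yr.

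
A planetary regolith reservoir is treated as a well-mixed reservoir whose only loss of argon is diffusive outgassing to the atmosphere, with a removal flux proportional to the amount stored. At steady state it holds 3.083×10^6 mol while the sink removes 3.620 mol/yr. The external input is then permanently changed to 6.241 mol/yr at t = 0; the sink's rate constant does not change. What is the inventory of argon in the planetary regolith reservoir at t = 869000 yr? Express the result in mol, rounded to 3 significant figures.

4.51×10^6 mol

Residence time τ = M₀/F₀ = 851700 yr. The eventual steady state is M_∞ = M₀·(F₁/F₀) = 3.083×10^6 × 6.241/3.620 = 5.3152×10^6 mol.
The anomaly ΔM(t) = M(t) − M_∞ decays as ΔM₀·e^(−t/τ) with ΔM₀ = 3.083×10^6 − 5.3152×10^6 = −2.232×10^6 mol.
At t = 869000 yr, e^(−t/τ) = e^(−1.020) = 0.3605, so ΔM = −804600 mol and M = 5.3152×10^6 − 804600 = 4.5106×10^6 mol.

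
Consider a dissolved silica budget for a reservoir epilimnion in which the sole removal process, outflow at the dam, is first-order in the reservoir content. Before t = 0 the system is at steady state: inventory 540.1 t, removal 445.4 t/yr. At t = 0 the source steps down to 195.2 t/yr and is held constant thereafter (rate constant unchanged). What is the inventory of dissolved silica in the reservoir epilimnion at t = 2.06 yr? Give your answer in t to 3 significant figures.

292 t

Residence time τ = M₀/F₀ = 1.213 yr. The eventual steady state is M_∞ = M₀·(F₁/F₀) = 540.1 × 195.2/445.4 = 236.70 t.
The anomaly ΔM(t) = M(t) − M_∞ decays as ΔM₀·e^(−t/τ) with ΔM₀ = 540.1 − 236.70 = 303.4 t.
At t = 2.06 yr, e^(−t/τ) = e^(−1.699) = 0.1829, so ΔM = 55.49 t and M = 236.70 + 55.49 = 292.19 t.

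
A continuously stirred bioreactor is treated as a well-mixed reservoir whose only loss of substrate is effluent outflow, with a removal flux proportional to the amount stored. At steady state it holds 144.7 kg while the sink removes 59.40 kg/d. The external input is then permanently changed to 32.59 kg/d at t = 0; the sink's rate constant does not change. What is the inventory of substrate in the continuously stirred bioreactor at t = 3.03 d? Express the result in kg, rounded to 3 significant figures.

The sink rate constant is k = F₀/M₀ = 59.40/144.7 = 0.4105 d⁻¹.
Solving dM/dt = F₁ − kM with M(0) = M₀ gives M(t) = F₁/k + (M₀ − F₁/k)·e^(−kt).
F₁/k = 32.59/0.4105 = 79.390 kg; kt = 0.4105 × 3.03 = 1.244, e^(−kt) = 0.2883.
M(3.03) = 79.390 + (144.7 − 79.390) × 0.2883 = 79.390 + 18.83 = 98.218 kg.

98.2 kg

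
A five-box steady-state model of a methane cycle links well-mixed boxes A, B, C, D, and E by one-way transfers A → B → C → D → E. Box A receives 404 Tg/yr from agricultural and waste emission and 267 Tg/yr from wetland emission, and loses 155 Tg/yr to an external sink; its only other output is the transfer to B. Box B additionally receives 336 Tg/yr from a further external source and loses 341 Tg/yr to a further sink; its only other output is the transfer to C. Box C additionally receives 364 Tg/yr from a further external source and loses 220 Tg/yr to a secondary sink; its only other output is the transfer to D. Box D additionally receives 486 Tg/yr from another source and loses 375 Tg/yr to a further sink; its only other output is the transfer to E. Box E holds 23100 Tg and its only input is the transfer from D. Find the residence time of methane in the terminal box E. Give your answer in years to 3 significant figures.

30.2 yr

Box A: F(A→B) = (404 + 267) − 155 = 516.00 Tg/yr.
Box B: F(B→C) = (516.00 + 336) − 341 = 511.00 Tg/yr.
Box C: F(C→D) = (511.00 + 364) − 220 = 655.00 Tg/yr.
Box D: F(D→E) = (655.00 + 486) − 375 = 766.00 Tg/yr.
Box E throughput = its input = 766.00 Tg/yr; τ = 23100 / 766.00 = 30.16 yr.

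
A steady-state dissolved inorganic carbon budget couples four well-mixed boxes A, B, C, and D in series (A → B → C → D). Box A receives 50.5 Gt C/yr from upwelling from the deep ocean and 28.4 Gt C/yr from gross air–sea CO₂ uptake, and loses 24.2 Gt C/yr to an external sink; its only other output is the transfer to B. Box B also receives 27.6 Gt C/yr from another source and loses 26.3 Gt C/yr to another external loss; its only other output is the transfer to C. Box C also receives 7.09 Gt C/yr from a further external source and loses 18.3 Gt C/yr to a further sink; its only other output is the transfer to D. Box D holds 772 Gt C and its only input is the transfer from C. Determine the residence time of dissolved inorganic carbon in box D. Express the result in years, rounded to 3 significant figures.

17.2 yr

Box A: F(A→B) = (50.5 + 28.4) − 24.2 = 54.700 Gt C/yr.
Box B: F(B→C) = (54.700 + 27.6) − 26.3 = 56.000 Gt C/yr.
Box C: F(C→D) = (56.000 + 7.09) − 18.3 = 44.790 Gt C/yr.
Box D throughput = its input = 44.790 Gt C/yr; τ = 772 / 44.790 = 17.24 yr.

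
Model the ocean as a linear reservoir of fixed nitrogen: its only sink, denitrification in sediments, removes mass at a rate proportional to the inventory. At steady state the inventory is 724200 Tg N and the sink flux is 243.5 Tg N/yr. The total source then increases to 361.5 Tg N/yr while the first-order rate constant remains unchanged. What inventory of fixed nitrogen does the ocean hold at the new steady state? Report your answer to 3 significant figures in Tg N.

Rate constant k = F/M = 243.5 / 724200 = 0.0003362 yr⁻¹.
At the new steady state, source = k·M_new ⇒ M_new = 361.5 / 0.0003362 = 1.075×10^6 Tg N.
(Equivalently M_new = M × F_new/F_old = 724200 × 361.5/243.5.)

1.08×10^6 Tg N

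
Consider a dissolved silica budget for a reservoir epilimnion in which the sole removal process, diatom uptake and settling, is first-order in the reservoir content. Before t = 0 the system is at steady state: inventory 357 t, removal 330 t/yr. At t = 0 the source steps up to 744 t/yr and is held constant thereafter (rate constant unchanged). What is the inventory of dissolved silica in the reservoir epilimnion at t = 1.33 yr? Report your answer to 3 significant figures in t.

Residence time τ = M₀/F₀ = 1.082 yr. The eventual steady state is M_∞ = M₀·(F₁/F₀) = 357 × 744/330 = 804.87 t.
The anomaly ΔM(t) = M(t) − M_∞ decays as ΔM₀·e^(−t/τ) with ΔM₀ = 357 − 804.87 = −447.9 t.
At t = 1.33 yr, e^(−t/τ) = e^(−1.229) = 0.2925, so ΔM = −131.0 t and M = 804.87 − 131.0 = 673.89 t.

674 t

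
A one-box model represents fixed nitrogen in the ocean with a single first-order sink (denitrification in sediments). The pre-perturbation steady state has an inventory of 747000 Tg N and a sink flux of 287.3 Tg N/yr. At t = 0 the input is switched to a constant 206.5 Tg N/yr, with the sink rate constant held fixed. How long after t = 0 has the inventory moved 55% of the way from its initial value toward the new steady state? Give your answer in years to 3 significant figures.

2080 yr

τ = M₀/F₀ = 747000/287.3 = 2600 yr.
The remaining gap fraction is e^(−t/τ); 55% covered ⇒ e^(−t/τ) = 0.450.
t = −τ ln(0.450) = 2600 × 0.7985 = 2076 yr.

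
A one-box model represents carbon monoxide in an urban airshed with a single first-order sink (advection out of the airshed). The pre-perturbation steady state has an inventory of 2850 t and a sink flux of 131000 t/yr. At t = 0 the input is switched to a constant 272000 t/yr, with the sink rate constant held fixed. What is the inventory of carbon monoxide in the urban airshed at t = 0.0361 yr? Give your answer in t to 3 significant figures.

τ = M₀/F₀ = 2850/131000 = 0.02176 yr; rate constant k = 1/τ.
New steady state M_∞ = F₁/k = F₁·τ = 272000 × 0.02176 = 5917.6 t.
M(t) = M_∞ + (M₀ − M_∞)·e^(−t/τ); t/τ = 0.0361/0.02176 = 1.659, so e^(−t/τ) = 0.1903.
M(t) = 5917.6 − 3068 × 0.1903 = 5333.9 t.

5330 t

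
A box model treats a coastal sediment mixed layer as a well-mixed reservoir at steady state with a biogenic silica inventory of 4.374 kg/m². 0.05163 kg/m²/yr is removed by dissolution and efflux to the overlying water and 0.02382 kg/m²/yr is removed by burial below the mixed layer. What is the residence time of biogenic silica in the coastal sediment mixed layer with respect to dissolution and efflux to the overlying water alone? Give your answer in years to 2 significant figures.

Residence time with respect to a single sink: τ = M / F_sink.
τ = 4.374 / 0.05163 = 84.72 yr.

85 yr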